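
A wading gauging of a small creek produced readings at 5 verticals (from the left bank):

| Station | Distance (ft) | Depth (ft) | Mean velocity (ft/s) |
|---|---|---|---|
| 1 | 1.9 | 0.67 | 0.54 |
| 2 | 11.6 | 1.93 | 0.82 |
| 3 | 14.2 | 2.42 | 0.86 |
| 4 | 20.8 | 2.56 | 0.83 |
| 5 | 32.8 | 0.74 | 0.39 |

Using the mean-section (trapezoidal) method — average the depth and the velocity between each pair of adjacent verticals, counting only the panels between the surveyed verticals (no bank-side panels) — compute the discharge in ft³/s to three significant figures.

Panel 1-2: Δb = 9.7 ft, d̄ = (0.67+1.93)/2 = 1.3, v̄ = (0.54+0.82)/2 = 0.68 → q = 9.7×1.3×0.68 = 8.575 ft³/s
Panel 2-3: Δb = 2.6 ft, d̄ = (1.93+2.42)/2 = 2.175, v̄ = (0.82+0.86)/2 = 0.84 → q = 2.6×2.175×0.84 = 4.750 ft³/s
Panel 3-4: Δb = 6.6 ft, d̄ = (2.42+2.56)/2 = 2.49, v̄ = (0.86+0.83)/2 = 0.845 → q = 6.6×2.49×0.845 = 13.89 ft³/s
Panel 4-5: Δb = 12 ft, d̄ = (2.56+0.74)/2 = 1.65, v̄ = (0.83+0.39)/2 = 0.61 → q = 12×1.65×0.61 = 12.08 ft³/s
Q = Σ q = 39.29 ft³/s

39.3 ft³/s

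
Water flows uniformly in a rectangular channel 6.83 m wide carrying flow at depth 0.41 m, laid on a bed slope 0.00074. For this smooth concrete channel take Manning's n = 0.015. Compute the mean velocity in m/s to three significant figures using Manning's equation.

0.928 m/s

A = b·y = 6.83 × 0.41 = 2.800 m²
P = b + 2y = 6.83 + 2×0.41 = 7.650 m
R = A/P = 2.800/7.650 = 0.3661 m
Q = (1/n)·A·R^(2/3)·S^(1/2) = (1/0.015) × 2.800 × 0.3661^(2/3) × 0.00074^(1/2) = 2.599 m³/s
V = Q/A = 2.599/2.800 = 0.9280 m/s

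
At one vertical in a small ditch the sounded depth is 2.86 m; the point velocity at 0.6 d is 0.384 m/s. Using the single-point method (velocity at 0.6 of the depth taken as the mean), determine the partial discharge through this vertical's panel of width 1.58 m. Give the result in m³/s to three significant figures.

v̄ = v₀.₆ = 0.384 m/s
q = v̄ × d × w = 0.3840 × 2.86 × 1.58 = 1.735 m³/s

1.74 m³/s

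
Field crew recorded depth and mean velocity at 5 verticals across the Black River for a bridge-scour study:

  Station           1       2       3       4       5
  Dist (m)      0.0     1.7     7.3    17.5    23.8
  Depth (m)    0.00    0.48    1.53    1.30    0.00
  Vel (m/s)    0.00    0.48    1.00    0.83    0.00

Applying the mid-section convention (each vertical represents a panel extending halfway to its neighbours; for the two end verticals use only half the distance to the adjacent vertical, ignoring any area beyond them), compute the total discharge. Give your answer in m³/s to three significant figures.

w_2 = (7.3 − 0.0)/2 = 3.65 m; q_2 = 0.48 × 0.48 × 3.65 = 0.8410 m³/s
w_3 = (17.5 − 1.7)/2 = 7.9 m; q_3 = 1.00 × 1.53 × 7.9 = 12.09 m³/s
w_4 = (23.8 − 7.3)/2 = 8.25 m; q_4 = 0.83 × 1.30 × 8.25 = 8.902 m³/s
Stations 1, 5 contribute zero (depth or velocity is 0).
Q = Σ qᵢ = 21.83 m³/s

21.8 m³/s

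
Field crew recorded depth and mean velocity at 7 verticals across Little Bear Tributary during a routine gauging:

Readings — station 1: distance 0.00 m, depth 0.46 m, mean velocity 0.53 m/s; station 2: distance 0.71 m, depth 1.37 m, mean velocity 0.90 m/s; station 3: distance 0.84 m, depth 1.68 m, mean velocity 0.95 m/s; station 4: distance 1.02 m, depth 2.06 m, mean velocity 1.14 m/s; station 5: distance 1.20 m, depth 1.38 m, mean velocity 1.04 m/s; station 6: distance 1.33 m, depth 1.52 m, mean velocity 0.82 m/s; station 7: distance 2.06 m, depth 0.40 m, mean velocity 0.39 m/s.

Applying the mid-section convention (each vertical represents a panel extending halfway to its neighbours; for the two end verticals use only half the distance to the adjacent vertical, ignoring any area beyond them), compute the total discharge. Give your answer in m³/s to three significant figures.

2.09 m³/s

w_1 = (0.71 − 0.00)/2 = 0.355 m; q_1 = 0.53 × 0.46 × 0.355 = 0.08655 m³/s
w_2 = (0.84 − 0.00)/2 = 0.42 m; q_2 = 0.90 × 1.37 × 0.42 = 0.5179 m³/s
w_3 = (1.02 − 0.71)/2 = 0.155 m; q_3 = 0.95 × 1.68 × 0.155 = 0.2474 m³/s
w_4 = (1.20 − 0.84)/2 = 0.18 m; q_4 = 1.14 × 2.06 × 0.18 = 0.4227 m³/s
w_5 = (1.33 − 1.02)/2 = 0.155 m; q_5 = 1.04 × 1.38 × 0.155 = 0.2225 m³/s
w_6 = (2.06 − 1.20)/2 = 0.43 m; q_6 = 0.82 × 1.52 × 0.43 = 0.5360 m³/s
w_7 = (2.06 − 1.33)/2 = 0.365 m; q_7 = 0.39 × 0.40 × 0.365 = 0.05694 m³/s
Q = Σ qᵢ = 2.090 m³/s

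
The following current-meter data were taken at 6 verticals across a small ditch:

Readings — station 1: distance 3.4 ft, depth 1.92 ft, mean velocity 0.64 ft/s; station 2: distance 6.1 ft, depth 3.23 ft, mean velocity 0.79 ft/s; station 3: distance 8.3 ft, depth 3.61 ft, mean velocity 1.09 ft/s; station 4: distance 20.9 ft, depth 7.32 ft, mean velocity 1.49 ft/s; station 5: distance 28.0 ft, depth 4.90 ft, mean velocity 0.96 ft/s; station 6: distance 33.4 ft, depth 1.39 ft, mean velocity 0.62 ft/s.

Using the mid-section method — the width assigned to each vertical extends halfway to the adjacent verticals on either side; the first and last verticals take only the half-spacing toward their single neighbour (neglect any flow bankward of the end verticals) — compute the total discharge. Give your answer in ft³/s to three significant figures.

176 ft³/s

w_1 = (6.1 − 3.4)/2 = 1.35 ft; q_1 = 0.64 × 1.92 × 1.35 = 1.659 ft³/s
w_2 = (8.3 − 3.4)/2 = 2.45 ft; q_2 = 0.79 × 3.23 × 2.45 = 6.252 ft³/s
w_3 = (20.9 − 6.1)/2 = 7.4 ft; q_3 = 1.09 × 3.61 × 7.4 = 29.12 ft³/s
w_4 = (28.0 − 8.3)/2 = 9.85 ft; q_4 = 1.49 × 7.32 × 9.85 = 107.4 ft³/s
w_5 = (33.4 − 20.9)/2 = 6.25 ft; q_5 = 0.96 × 4.90 × 6.25 = 29.40 ft³/s
w_6 = (33.4 − 28.0)/2 = 2.7 ft; q_6 = 0.62 × 1.39 × 2.7 = 2.327 ft³/s
Q = Σ qᵢ = 176.2 ft³/s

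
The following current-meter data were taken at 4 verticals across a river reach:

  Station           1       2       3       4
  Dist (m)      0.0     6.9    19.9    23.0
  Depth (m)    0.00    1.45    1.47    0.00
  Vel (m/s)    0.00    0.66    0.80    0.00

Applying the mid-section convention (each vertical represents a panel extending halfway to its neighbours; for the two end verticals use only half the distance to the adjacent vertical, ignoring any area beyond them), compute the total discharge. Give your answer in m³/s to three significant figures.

19.0 m³/s

w_2 = (19.9 − 0.0)/2 = 9.95 m; q_2 = 0.66 × 1.45 × 9.95 = 9.522 m³/s
w_3 = (23.0 − 6.9)/2 = 8.05 m; q_3 = 0.80 × 1.47 × 8.05 = 9.467 m³/s
Stations 1, 4 contribute zero (depth or velocity is 0).
Q = Σ qᵢ = 18.99 m³/s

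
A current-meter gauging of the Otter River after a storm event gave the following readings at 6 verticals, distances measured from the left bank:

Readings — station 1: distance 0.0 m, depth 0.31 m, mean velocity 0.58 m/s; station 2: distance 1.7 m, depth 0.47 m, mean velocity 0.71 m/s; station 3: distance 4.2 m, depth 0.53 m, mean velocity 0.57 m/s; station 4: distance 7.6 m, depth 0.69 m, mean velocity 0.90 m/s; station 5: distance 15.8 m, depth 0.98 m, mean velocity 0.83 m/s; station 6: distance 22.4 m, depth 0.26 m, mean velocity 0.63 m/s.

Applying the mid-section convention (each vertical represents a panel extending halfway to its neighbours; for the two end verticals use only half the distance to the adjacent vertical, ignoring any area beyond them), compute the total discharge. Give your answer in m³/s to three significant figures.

11.9 m³/s

w_1 = (1.7 − 0.0)/2 = 0.85 m; q_1 = 0.58 × 0.31 × 0.85 = 0.1528 m³/s
w_2 = (4.2 − 0.0)/2 = 2.1 m; q_2 = 0.71 × 0.47 × 2.1 = 0.7008 m³/s
w_3 = (7.6 − 1.7)/2 = 2.95 m; q_3 = 0.57 × 0.53 × 2.95 = 0.8912 m³/s
w_4 = (15.8 − 4.2)/2 = 5.8 m; q_4 = 0.90 × 0.69 × 5.8 = 3.602 m³/s
w_5 = (22.4 − 7.6)/2 = 7.4 m; q_5 = 0.83 × 0.98 × 7.4 = 6.019 m³/s
w_6 = (22.4 − 15.8)/2 = 3.3 m; q_6 = 0.63 × 0.26 × 3.3 = 0.5405 m³/s
Q = Σ qᵢ = 11.91 m³/s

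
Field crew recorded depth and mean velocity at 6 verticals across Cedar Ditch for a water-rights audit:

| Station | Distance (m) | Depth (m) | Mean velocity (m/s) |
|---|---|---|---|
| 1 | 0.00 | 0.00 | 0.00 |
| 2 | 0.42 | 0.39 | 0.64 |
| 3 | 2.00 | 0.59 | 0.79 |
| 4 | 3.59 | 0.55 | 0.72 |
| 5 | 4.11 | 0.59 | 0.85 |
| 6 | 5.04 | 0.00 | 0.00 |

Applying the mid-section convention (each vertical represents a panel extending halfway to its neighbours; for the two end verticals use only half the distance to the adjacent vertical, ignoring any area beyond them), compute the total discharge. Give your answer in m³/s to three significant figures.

w_2 = (2.00 − 0.00)/2 = 1 m; q_2 = 0.64 × 0.39 × 1 = 0.2496 m³/s
w_3 = (3.59 − 0.42)/2 = 1.585 m; q_3 = 0.79 × 0.59 × 1.585 = 0.7388 m³/s
w_4 = (4.11 − 2.00)/2 = 1.055 m; q_4 = 0.72 × 0.55 × 1.055 = 0.4178 m³/s
w_5 = (5.04 − 3.59)/2 = 0.725 m; q_5 = 0.85 × 0.59 × 0.725 = 0.3636 m³/s
Stations 1, 6 contribute zero (depth or velocity is 0).
Q = Σ qᵢ = 1.770 m³/s

1.77 m³/s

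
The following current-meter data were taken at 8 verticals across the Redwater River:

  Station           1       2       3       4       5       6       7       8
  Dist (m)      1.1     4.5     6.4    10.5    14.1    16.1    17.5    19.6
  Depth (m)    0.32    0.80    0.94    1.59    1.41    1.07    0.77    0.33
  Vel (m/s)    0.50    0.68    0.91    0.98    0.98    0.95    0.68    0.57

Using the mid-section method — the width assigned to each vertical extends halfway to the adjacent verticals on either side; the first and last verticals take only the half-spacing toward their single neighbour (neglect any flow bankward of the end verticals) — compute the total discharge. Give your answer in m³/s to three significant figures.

17.0 m³/s

w_1 = (4.5 − 1.1)/2 = 1.7 m; q_1 = 0.50 × 0.32 × 1.7 = 0.2720 m³/s
w_2 = (6.4 − 1.1)/2 = 2.65 m; q_2 = 0.68 × 0.80 × 2.65 = 1.442 m³/s
w_3 = (10.5 − 4.5)/2 = 3 m; q_3 = 0.91 × 0.94 × 3 = 2.566 m³/s
w_4 = (14.1 − 6.4)/2 = 3.85 m; q_4 = 0.98 × 1.59 × 3.85 = 5.999 m³/s
w_5 = (16.1 − 10.5)/2 = 2.8 m; q_5 = 0.98 × 1.41 × 2.8 = 3.869 m³/s
w_6 = (17.5 − 14.1)/2 = 1.7 m; q_6 = 0.95 × 1.07 × 1.7 = 1.728 m³/s
w_7 = (19.6 − 16.1)/2 = 1.75 m; q_7 = 0.68 × 0.77 × 1.75 = 0.9163 m³/s
w_8 = (19.6 − 17.5)/2 = 1.05 m; q_8 = 0.57 × 0.33 × 1.05 = 0.1975 m³/s
Q = Σ qᵢ = 16.99 m³/s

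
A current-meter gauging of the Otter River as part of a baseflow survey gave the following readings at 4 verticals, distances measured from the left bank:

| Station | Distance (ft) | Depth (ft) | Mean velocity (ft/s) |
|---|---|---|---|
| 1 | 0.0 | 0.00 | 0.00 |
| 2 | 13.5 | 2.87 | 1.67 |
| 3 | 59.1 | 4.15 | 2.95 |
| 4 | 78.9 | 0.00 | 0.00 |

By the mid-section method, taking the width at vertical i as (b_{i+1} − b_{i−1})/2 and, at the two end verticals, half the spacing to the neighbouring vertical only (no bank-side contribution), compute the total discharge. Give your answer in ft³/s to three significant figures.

w_2 = (59.1 − 0.0)/2 = 29.55 ft; q_2 = 1.67 × 2.87 × 29.55 = 141.6 ft³/s
w_3 = (78.9 − 13.5)/2 = 32.7 ft; q_3 = 2.95 × 4.15 × 32.7 = 400.3 ft³/s
Stations 1, 4 contribute zero (depth or velocity is 0).
Q = Σ qᵢ = 542.0 ft³/s

542 ft³/s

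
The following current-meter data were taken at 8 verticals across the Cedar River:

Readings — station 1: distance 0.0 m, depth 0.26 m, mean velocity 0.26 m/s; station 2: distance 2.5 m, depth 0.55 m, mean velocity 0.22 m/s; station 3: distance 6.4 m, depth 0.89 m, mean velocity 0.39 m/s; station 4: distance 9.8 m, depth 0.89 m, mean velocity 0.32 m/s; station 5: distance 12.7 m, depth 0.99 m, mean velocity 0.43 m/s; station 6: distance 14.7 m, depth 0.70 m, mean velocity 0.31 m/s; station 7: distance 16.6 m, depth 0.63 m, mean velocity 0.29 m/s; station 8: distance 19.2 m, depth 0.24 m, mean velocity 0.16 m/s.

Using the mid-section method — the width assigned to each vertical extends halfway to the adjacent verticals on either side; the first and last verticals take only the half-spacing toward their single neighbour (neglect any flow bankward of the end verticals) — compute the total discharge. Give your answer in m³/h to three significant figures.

16400 m³/h

w_1 = (2.5 − 0.0)/2 = 1.25 m; q_1 = 0.26 × 0.26 × 1.25 = 0.08450 m³/s
w_2 = (6.4 − 0.0)/2 = 3.2 m; q_2 = 0.22 × 0.55 × 3.2 = 0.3872 m³/s
w_3 = (9.8 − 2.5)/2 = 3.65 m; q_3 = 0.39 × 0.89 × 3.65 = 1.267 m³/s
w_4 = (12.7 − 6.4)/2 = 3.15 m; q_4 = 0.32 × 0.89 × 3.15 = 0.8971 m³/s
w_5 = (14.7 − 9.8)/2 = 2.45 m; q_5 = 0.43 × 0.99 × 2.45 = 1.043 m³/s
w_6 = (16.6 − 12.7)/2 = 1.95 m; q_6 = 0.31 × 0.70 × 1.95 = 0.4232 m³/s
w_7 = (19.2 − 14.7)/2 = 2.25 m; q_7 = 0.29 × 0.63 × 2.25 = 0.4111 m³/s
w_8 = (19.2 − 16.6)/2 = 1.3 m; q_8 = 0.16 × 0.24 × 1.3 = 0.04992 m³/s
Q = Σ qᵢ = 4.563 m³/s
= 4.563 × 3600 = 16430 m³/h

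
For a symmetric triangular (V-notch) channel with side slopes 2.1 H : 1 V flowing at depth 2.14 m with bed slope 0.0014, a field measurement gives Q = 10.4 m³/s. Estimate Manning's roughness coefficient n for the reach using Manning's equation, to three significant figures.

0.0338

A = z·y² = 2.1×2.14² = 9.617 m²
P = 2y√(1+z²) = 2×2.14×√(1+2.1²) = 9.955 m
R = A/P = 9.617/9.955 = 0.9661 m
n = (1/Q)·A·R^(2/3)·S^(1/2) = (1/10.4) × 9.617 × 0.9772 × 0.03742 = 0.03381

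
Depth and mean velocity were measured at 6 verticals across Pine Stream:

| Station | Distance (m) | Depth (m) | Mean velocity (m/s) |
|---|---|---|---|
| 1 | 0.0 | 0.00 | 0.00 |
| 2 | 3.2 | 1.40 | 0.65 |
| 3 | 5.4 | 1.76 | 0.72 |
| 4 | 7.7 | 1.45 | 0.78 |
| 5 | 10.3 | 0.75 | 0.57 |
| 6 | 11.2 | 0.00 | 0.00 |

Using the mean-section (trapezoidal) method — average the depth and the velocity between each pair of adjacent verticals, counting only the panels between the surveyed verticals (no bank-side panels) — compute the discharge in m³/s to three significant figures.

Panel 1-2: Δb = 3.2 m, d̄ = (0.00+1.40)/2 = 0.7, v̄ = (0.00+0.65)/2 = 0.325 → q = 3.2×0.7×0.325 = 0.7280 m³/s
Panel 2-3: Δb = 2.2 m, d̄ = (1.40+1.76)/2 = 1.58, v̄ = (0.65+0.72)/2 = 0.685 → q = 2.2×1.58×0.685 = 2.381 m³/s
Panel 3-4: Δb = 2.3 m, d̄ = (1.76+1.45)/2 = 1.605, v̄ = (0.72+0.78)/2 = 0.75 → q = 2.3×1.605×0.75 = 2.769 m³/s
Panel 4-5: Δb = 2.6 m, d̄ = (1.45+0.75)/2 = 1.1, v̄ = (0.78+0.57)/2 = 0.675 → q = 2.6×1.1×0.675 = 1.931 m³/s
Panel 5-6: Δb = 0.9 m, d̄ = (0.75+0.00)/2 = 0.375, v̄ = (0.57+0.00)/2 = 0.285 → q = 0.9×0.375×0.285 = 0.09619 m³/s
Q = Σ q = 7.904 m³/s

7.90 m³/s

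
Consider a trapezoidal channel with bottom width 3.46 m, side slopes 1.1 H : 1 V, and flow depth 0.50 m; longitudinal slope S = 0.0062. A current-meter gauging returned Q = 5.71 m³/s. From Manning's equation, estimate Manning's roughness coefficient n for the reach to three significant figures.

A = (b + z·y)·y = (3.46 + 1.1×0.50)×0.50 = 2.005 m²
P = b + 2y√(1+z²) = 3.46 + 2×0.50×√(1+1.1²) = 4.947 m
R = A/P = 2.005/4.947 = 0.4053 m
n = (1/Q)·A·R^(2/3)·S^(1/2) = (1/5.71) × 2.005 × 0.5477 × 0.07874 = 0.01514

0.0151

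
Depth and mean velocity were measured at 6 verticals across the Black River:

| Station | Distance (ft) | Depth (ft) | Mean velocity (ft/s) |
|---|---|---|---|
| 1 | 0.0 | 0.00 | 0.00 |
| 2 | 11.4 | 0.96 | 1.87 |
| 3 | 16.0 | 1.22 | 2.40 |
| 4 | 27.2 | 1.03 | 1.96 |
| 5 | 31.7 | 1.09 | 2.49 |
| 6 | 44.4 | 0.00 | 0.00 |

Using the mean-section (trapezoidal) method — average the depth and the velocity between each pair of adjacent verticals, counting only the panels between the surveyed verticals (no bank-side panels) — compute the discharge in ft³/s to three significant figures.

62.5 ft³/s

Panel 1-2: Δb = 11.4 ft, d̄ = (0.00+0.96)/2 = 0.48, v̄ = (0.00+1.87)/2 = 0.935 → q = 11.4×0.48×0.935 = 5.116 ft³/s
Panel 2-3: Δb = 4.6 ft, d̄ = (0.96+1.22)/2 = 1.09, v̄ = (1.87+2.40)/2 = 2.135 → q = 4.6×1.09×2.135 = 10.70 ft³/s
Panel 3-4: Δb = 11.2 ft, d̄ = (1.22+1.03)/2 = 1.125, v̄ = (2.40+1.96)/2 = 2.18 → q = 11.2×1.125×2.18 = 27.47 ft³/s
Panel 4-5: Δb = 4.5 ft, d̄ = (1.03+1.09)/2 = 1.06, v̄ = (1.96+2.49)/2 = 2.225 → q = 4.5×1.06×2.225 = 10.61 ft³/s
Panel 5-6: Δb = 12.7 ft, d̄ = (1.09+0.00)/2 = 0.545, v̄ = (2.49+0.00)/2 = 1.245 → q = 12.7×0.545×1.245 = 8.617 ft³/s
Q = Σ q = 62.52 ft³/s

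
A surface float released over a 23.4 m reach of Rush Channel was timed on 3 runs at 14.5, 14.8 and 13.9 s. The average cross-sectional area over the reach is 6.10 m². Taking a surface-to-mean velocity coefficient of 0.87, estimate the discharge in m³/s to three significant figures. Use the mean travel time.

8.62 m³/s

t̄ = (14.5 + 14.8 + 13.9) / 3 = 14.4 s
v_surface = L / t̄ = 23.4 / 14.4 = 1.625 m/s
v_mean = 0.87 × 1.625 = 1.414 m/s
Q = A × v_mean = 6.10 × 1.414 = 8.624 m³/s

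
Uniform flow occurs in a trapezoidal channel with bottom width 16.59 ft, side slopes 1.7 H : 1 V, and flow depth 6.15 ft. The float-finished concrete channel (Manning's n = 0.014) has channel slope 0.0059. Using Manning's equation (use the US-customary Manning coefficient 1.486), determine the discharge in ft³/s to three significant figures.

A = (b + z·y)·y = (16.59 + 1.7×6.15)×6.15 = 166.3 ft²
P = b + 2y√(1+z²) = 16.59 + 2×6.15×√(1+1.7²) = 40.85 ft
R = A/P = 166.3/40.85 = 4.072 ft
Q = (1.486/n)·A·R^(2/3)·S^(1/2) = (1.486/0.014) × 166.3 × 4.072^(2/3) × 0.0059^(1/2) = 3458 ft³/s

3460 ft³/s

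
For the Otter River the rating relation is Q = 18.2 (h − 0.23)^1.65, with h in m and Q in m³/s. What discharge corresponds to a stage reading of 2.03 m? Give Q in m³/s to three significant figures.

Q = 18.2 × (2.03 − 0.23)^1.65 = 18.2 × 1.8^1.65 = 48.00 m³/s

48.0 m³/s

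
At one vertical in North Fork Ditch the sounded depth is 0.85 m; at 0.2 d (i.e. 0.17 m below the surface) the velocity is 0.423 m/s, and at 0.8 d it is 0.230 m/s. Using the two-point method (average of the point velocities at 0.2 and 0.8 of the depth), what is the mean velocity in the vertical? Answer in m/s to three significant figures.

0.327 m/s

v̄ = (0.423 + 0.230) / 2 = 0.3265 m/s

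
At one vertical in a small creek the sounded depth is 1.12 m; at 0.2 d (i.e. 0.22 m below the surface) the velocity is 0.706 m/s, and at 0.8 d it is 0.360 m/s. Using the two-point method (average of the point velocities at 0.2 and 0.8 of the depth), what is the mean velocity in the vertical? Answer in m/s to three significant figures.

0.533 m/s

v̄ = (0.706 + 0.360) / 2 = 0.5330 m/s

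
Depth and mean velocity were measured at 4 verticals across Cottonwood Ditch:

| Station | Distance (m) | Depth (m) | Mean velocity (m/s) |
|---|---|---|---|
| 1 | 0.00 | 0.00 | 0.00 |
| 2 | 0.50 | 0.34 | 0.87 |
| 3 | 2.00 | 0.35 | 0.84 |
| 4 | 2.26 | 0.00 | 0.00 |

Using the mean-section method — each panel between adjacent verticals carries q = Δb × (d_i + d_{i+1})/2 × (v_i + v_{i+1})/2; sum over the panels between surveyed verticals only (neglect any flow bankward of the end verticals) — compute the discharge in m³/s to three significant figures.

0.499 m³/s

Panel 1-2: Δb = 0.5 m, d̄ = (0.00+0.34)/2 = 0.17, v̄ = (0.00+0.87)/2 = 0.435 → q = 0.5×0.17×0.435 = 0.03698 m³/s
Panel 2-3: Δb = 1.5 m, d̄ = (0.34+0.35)/2 = 0.345, v̄ = (0.87+0.84)/2 = 0.855 → q = 1.5×0.345×0.855 = 0.4425 m³/s
Panel 3-4: Δb = 0.26 m, d̄ = (0.35+0.00)/2 = 0.175, v̄ = (0.84+0.00)/2 = 0.42 → q = 0.26×0.175×0.42 = 0.01911 m³/s
Q = Σ q = 0.4985 m³/s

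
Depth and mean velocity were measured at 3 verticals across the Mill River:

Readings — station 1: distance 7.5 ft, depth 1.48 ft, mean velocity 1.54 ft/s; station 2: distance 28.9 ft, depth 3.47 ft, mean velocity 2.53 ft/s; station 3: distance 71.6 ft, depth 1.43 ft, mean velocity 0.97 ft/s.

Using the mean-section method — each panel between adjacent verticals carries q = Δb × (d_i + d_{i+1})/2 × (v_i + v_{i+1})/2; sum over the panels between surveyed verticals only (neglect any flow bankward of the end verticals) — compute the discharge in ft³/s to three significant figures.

Panel 1-2: Δb = 21.4 ft, d̄ = (1.48+3.47)/2 = 2.475, v̄ = (1.54+2.53)/2 = 2.035 → q = 21.4×2.475×2.035 = 107.8 ft³/s
Panel 2-3: Δb = 42.7 ft, d̄ = (3.47+1.43)/2 = 2.45, v̄ = (2.53+0.97)/2 = 1.75 → q = 42.7×2.45×1.75 = 183.1 ft³/s
Q = Σ q = 290.9 ft³/s

291 ft³/s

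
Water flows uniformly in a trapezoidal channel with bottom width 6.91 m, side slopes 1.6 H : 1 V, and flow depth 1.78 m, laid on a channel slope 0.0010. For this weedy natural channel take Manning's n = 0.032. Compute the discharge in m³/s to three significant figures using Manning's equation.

20.2 m³/s

A = (b + z·y)·y = (6.91 + 1.6×1.78)×1.78 = 17.37 m²
P = b + 2y√(1+z²) = 6.91 + 2×1.78×√(1+1.6²) = 13.63 m
R = A/P = 17.37/13.63 = 1.275 m
Q = (1/n)·A·R^(2/3)·S^(1/2) = (1/0.032) × 17.37 × 1.275^(2/3) × 0.0010^(1/2) = 20.18 m³/s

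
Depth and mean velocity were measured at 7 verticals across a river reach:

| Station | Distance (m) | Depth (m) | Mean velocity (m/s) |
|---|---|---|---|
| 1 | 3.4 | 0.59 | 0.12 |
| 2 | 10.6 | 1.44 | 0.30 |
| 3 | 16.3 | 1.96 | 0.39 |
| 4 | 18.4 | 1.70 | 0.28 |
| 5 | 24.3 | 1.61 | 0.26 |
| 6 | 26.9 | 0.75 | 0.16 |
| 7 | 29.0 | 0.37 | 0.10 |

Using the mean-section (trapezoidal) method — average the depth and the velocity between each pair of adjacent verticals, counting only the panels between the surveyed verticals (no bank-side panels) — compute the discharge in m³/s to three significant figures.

9.60 m³/s

Panel 1-2: Δb = 7.2 m, d̄ = (0.59+1.44)/2 = 1.015, v̄ = (0.12+0.30)/2 = 0.21 → q = 7.2×1.015×0.21 = 1.535 m³/s
Panel 2-3: Δb = 5.7 m, d̄ = (1.44+1.96)/2 = 1.7, v̄ = (0.30+0.39)/2 = 0.345 → q = 5.7×1.7×0.345 = 3.343 m³/s
Panel 3-4: Δb = 2.1 m, d̄ = (1.96+1.70)/2 = 1.83, v̄ = (0.39+0.28)/2 = 0.335 → q = 2.1×1.83×0.335 = 1.287 m³/s
Panel 4-5: Δb = 5.9 m, d̄ = (1.70+1.61)/2 = 1.655, v̄ = (0.28+0.26)/2 = 0.27 → q = 5.9×1.655×0.27 = 2.636 m³/s
Panel 5-6: Δb = 2.6 m, d̄ = (1.61+0.75)/2 = 1.18, v̄ = (0.26+0.16)/2 = 0.21 → q = 2.6×1.18×0.21 = 0.6443 m³/s
Panel 6-7: Δb = 2.1 m, d̄ = (0.75+0.37)/2 = 0.56, v̄ = (0.16+0.10)/2 = 0.13 → q = 2.1×0.56×0.13 = 0.1529 m³/s
Q = Σ q = 9.599 m³/s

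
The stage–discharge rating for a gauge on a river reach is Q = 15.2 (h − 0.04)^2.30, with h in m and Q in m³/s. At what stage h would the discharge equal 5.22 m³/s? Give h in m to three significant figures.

0.668 m

h − h₀ = (Q/C)^(1/b) = (5.22/15.2)^(1/2.30) = 0.6283 m
h = 0.04 + 0.6283 = 0.6683 m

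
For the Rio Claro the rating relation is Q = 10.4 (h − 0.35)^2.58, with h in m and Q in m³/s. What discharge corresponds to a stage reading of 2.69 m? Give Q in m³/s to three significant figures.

93.2 m³/s

Q = 10.4 × (2.69 − 0.35)^2.58 = 10.4 × 2.34^2.58 = 93.24 m³/s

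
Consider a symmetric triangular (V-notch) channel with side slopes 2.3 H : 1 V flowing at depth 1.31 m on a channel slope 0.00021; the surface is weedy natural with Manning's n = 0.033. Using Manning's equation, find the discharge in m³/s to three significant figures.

1.23 m³/s

A = z·y² = 2.3×1.31² = 3.947 m²
P = 2y√(1+z²) = 2×1.31×√(1+2.3²) = 6.571 m
R = A/P = 3.947/6.571 = 0.6007 m
Q = (1/n)·A·R^(2/3)·S^(1/2) = (1/0.033) × 3.947 × 0.6007^(2/3) × 0.00021^(1/2) = 1.234 m³/s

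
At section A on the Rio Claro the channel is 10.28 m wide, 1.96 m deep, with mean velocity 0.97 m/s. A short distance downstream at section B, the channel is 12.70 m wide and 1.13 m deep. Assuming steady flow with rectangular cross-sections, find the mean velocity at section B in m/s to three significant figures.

Q = A₁V₁ = (10.28×1.96) × 0.97 = 19.54 m³/s
A₂ = 12.70 × 1.13 = 14.35 m²
V₂ = Q/A₂ = 19.54/14.35 = 1.362 m/s

1.36 m/s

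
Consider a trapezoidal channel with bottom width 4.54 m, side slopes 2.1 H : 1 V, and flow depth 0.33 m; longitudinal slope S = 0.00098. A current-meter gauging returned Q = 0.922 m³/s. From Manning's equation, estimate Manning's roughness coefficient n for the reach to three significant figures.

A = (b + z·y)·y = (4.54 + 2.1×0.33)×0.33 = 1.727 m²
P = b + 2y√(1+z²) = 4.54 + 2×0.33×√(1+2.1²) = 6.075 m
R = A/P = 1.727/6.075 = 0.2843 m
n = (1/Q)·A·R^(2/3)·S^(1/2) = (1/0.922) × 1.727 × 0.4323 × 0.03130 = 0.02535

0.0253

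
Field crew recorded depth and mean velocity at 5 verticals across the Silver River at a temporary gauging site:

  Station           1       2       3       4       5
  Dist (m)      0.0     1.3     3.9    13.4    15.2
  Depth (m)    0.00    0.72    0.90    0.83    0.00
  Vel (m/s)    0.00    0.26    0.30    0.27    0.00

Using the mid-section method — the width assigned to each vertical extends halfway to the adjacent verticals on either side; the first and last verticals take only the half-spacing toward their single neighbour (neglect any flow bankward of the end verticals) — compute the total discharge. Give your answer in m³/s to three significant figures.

3.26 m³/s

w_2 = (3.9 − 0.0)/2 = 1.95 m; q_2 = 0.26 × 0.72 × 1.95 = 0.3650 m³/s
w_3 = (13.4 − 1.3)/2 = 6.05 m; q_3 = 0.30 × 0.90 × 6.05 = 1.634 m³/s
w_4 = (15.2 − 3.9)/2 = 5.65 m; q_4 = 0.27 × 0.83 × 5.65 = 1.266 m³/s
Stations 1, 5 contribute zero (depth or velocity is 0).
Q = Σ qᵢ = 3.265 m³/s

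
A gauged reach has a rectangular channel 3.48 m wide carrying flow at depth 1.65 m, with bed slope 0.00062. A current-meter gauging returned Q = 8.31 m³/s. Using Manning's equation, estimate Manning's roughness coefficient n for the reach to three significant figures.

A = b·y = 3.48 × 1.65 = 5.742 m²
P = b + 2y = 3.48 + 2×1.65 = 6.780 m
R = A/P = 5.742/6.780 = 0.8469 m
n = (1/Q)·A·R^(2/3)·S^(1/2) = (1/8.31) × 5.742 × 0.8951 × 0.02490 = 0.01540

0.0154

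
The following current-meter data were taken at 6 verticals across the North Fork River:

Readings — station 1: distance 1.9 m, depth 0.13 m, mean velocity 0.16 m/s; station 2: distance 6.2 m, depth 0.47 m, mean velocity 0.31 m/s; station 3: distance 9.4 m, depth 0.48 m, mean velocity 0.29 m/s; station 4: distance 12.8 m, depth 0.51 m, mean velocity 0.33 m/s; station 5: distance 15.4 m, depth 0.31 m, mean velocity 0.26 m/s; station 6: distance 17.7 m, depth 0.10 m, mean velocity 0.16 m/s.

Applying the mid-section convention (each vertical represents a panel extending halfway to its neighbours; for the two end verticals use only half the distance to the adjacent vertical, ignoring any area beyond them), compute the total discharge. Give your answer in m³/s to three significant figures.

1.77 m³/s

w_1 = (6.2 − 1.9)/2 = 2.15 m; q_1 = 0.16 × 0.13 × 2.15 = 0.04472 m³/s
w_2 = (9.4 − 1.9)/2 = 3.75 m; q_2 = 0.31 × 0.47 × 3.75 = 0.5464 m³/s
w_3 = (12.8 − 6.2)/2 = 3.3 m; q_3 = 0.29 × 0.48 × 3.3 = 0.4594 m³/s
w_4 = (15.4 − 9.4)/2 = 3 m; q_4 = 0.33 × 0.51 × 3 = 0.5049 m³/s
w_5 = (17.7 − 12.8)/2 = 2.45 m; q_5 = 0.26 × 0.31 × 2.45 = 0.1975 m³/s
w_6 = (17.7 − 15.4)/2 = 1.15 m; q_6 = 0.16 × 0.10 × 1.15 = 0.01840 m³/s
Q = Σ qᵢ = 1.771 m³/s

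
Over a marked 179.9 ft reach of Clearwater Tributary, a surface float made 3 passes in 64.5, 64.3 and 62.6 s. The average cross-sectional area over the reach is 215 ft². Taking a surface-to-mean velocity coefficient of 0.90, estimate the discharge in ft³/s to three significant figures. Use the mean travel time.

t̄ = (64.5 + 64.3 + 62.6) / 3 = 63.8 s
v_surface = L / t̄ = 179.9 / 63.8 = 2.820 ft/s
v_mean = 0.90 × 2.820 = 2.538 ft/s
Q = A × v_mean = 215 × 2.538 = 545.6 ft³/s

546 ft³/s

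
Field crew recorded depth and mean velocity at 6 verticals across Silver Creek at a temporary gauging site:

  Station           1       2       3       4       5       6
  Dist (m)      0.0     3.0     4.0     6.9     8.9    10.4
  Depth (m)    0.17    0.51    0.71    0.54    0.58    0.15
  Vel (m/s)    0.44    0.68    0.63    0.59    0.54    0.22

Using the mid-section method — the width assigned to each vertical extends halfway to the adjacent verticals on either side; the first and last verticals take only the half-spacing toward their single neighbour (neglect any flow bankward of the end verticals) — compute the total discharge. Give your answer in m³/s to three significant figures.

3.03 m³/s

w_1 = (3.0 − 0.0)/2 = 1.5 m; q_1 = 0.44 × 0.17 × 1.5 = 0.1122 m³/s
w_2 = (4.0 − 0.0)/2 = 2 m; q_2 = 0.68 × 0.51 × 2 = 0.6936 m³/s
w_3 = (6.9 − 3.0)/2 = 1.95 m; q_3 = 0.63 × 0.71 × 1.95 = 0.8722 m³/s
w_4 = (8.9 − 4.0)/2 = 2.45 m; q_4 = 0.59 × 0.54 × 2.45 = 0.7806 m³/s
w_5 = (10.4 − 6.9)/2 = 1.75 m; q_5 = 0.54 × 0.58 × 1.75 = 0.5481 m³/s
w_6 = (10.4 − 8.9)/2 = 0.75 m; q_6 = 0.22 × 0.15 × 0.75 = 0.02475 m³/s
Q = Σ qᵢ = 3.031 m³/s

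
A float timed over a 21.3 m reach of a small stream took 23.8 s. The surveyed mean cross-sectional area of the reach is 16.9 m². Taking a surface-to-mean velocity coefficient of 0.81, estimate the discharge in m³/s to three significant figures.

v_surface = L / t̄ = 21.3 / 23.8 = 0.8950 m/s
v_mean = 0.81 × 0.8950 = 0.7249 m/s
Q = A × v_mean = 16.9 × 0.7249 = 12.25 m³/s

12.3 m³/s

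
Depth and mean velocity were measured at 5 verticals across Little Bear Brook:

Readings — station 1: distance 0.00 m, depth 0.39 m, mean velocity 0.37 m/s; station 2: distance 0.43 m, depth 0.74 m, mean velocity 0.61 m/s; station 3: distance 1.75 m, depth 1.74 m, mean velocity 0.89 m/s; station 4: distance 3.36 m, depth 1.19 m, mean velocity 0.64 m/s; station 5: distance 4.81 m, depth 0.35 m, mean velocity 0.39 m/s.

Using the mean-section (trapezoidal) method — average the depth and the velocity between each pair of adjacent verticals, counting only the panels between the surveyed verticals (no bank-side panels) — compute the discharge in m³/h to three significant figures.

Panel 1-2: Δb = 0.43 m, d̄ = (0.39+0.74)/2 = 0.565, v̄ = (0.37+0.61)/2 = 0.49 → q = 0.43×0.565×0.49 = 0.1190 m³/s
Panel 2-3: Δb = 1.32 m, d̄ = (0.74+1.74)/2 = 1.24, v̄ = (0.61+0.89)/2 = 0.75 → q = 1.32×1.24×0.75 = 1.228 m³/s
Panel 3-4: Δb = 1.61 m, d̄ = (1.74+1.19)/2 = 1.465, v̄ = (0.89+0.64)/2 = 0.765 → q = 1.61×1.465×0.765 = 1.804 m³/s
Panel 4-5: Δb = 1.45 m, d̄ = (1.19+0.35)/2 = 0.77, v̄ = (0.64+0.39)/2 = 0.515 → q = 1.45×0.77×0.515 = 0.5750 m³/s
Q = Σ q = 3.726 m³/s
= 3.726 × 3600 = 13410 m³/h

13400 m³/h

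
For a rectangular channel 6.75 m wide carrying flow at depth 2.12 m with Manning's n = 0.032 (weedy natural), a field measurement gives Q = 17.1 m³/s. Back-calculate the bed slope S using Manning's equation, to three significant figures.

0.00103

A = b·y = 6.75 × 2.12 = 14.31 m²
P = b + 2y = 6.75 + 2×2.12 = 10.99 m
R = A/P = 14.31/10.99 = 1.302 m
S = (Q·n / (1·A·R^(2/3)))² = (17.1×0.032 / (1×14.31×1.192))² = 0.001028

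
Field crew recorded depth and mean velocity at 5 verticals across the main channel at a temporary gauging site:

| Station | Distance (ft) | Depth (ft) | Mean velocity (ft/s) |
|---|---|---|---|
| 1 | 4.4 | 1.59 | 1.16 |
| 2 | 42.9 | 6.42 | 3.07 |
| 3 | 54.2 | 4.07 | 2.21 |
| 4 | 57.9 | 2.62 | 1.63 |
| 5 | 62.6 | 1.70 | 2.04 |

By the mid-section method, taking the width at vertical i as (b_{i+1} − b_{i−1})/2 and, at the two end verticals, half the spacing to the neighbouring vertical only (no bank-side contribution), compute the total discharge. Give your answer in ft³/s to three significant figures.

w_1 = (42.9 − 4.4)/2 = 19.25 ft; q_1 = 1.16 × 1.59 × 19.25 = 35.50 ft³/s
w_2 = (54.2 − 4.4)/2 = 24.9 ft; q_2 = 3.07 × 6.42 × 24.9 = 490.8 ft³/s
w_3 = (57.9 − 42.9)/2 = 7.5 ft; q_3 = 2.21 × 4.07 × 7.5 = 67.46 ft³/s
w_4 = (62.6 − 54.2)/2 = 4.2 ft; q_4 = 1.63 × 2.62 × 4.2 = 17.94 ft³/s
w_5 = (62.6 − 57.9)/2 = 2.35 ft; q_5 = 2.04 × 1.70 × 2.35 = 8.150 ft³/s
Q = Σ qᵢ = 619.8 ft³/s

620 ft³/s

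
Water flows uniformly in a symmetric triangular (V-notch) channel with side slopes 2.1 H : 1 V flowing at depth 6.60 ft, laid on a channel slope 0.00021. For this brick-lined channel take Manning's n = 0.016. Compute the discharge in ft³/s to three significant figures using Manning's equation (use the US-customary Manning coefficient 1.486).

A = z·y² = 2.1×6.60² = 91.48 ft²
P = 2y√(1+z²) = 2×6.60×√(1+2.1²) = 30.70 ft
R = A/P = 91.48/30.70 = 2.979 ft
Q = (1.486/n)·A·R^(2/3)·S^(1/2) = (1.486/0.016) × 91.48 × 2.979^(2/3) × 0.00021^(1/2) = 254.9 ft³/s

255 ft³/s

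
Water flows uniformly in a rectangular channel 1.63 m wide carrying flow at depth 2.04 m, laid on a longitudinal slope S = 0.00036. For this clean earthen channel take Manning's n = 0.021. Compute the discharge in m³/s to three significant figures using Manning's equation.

A = b·y = 1.63 × 2.04 = 3.325 m²
P = b + 2y = 1.63 + 2×2.04 = 5.710 m
R = A/P = 3.325/5.710 = 0.5823 m
Q = (1/n)·A·R^(2/3)·S^(1/2) = (1/0.021) × 3.325 × 0.5823^(2/3) × 0.00036^(1/2) = 2.095 m³/s

2.10 m³/s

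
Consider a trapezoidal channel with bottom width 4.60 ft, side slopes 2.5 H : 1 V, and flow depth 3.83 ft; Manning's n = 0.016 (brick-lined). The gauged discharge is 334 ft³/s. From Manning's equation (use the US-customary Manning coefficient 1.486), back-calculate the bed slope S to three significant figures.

0.00158

A = (b + z·y)·y = (4.60 + 2.5×3.83)×3.83 = 54.29 ft²
P = b + 2y√(1+z²) = 4.60 + 2×3.83×√(1+2.5²) = 25.23 ft
R = A/P = 54.29/25.23 = 2.152 ft
S = (Q·n / (1.486·A·R^(2/3)))² = (334×0.016 / (1.486×54.29×1.667))² = 0.001579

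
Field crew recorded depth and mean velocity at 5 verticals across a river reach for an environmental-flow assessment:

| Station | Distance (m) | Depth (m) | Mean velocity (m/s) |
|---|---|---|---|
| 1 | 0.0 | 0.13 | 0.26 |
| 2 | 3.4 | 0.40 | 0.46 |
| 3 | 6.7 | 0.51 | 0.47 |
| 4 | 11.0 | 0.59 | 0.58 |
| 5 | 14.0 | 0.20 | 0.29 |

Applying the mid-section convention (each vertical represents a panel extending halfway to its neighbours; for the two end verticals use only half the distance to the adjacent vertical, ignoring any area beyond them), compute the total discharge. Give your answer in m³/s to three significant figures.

2.92 m³/s

w_1 = (3.4 − 0.0)/2 = 1.7 m; q_1 = 0.26 × 0.13 × 1.7 = 0.05746 m³/s
w_2 = (6.7 − 0.0)/2 = 3.35 m; q_2 = 0.46 × 0.40 × 3.35 = 0.6164 m³/s
w_3 = (11.0 − 3.4)/2 = 3.8 m; q_3 = 0.47 × 0.51 × 3.8 = 0.9109 m³/s
w_4 = (14.0 − 6.7)/2 = 3.65 m; q_4 = 0.58 × 0.59 × 3.65 = 1.249 m³/s
w_5 = (14.0 − 11.0)/2 = 1.5 m; q_5 = 0.29 × 0.20 × 1.5 = 0.08700 m³/s
Q = Σ qᵢ = 2.921 m³/s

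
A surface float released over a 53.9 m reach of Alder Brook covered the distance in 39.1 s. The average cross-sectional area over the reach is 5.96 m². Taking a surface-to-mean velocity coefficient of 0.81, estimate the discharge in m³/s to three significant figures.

v_surface = L / t̄ = 53.9 / 39.1 = 1.379 m/s
v_mean = 0.81 × 1.379 = 1.117 m/s
Q = A × v_mean = 5.96 × 1.117 = 6.655 m³/s

6.65 m³/s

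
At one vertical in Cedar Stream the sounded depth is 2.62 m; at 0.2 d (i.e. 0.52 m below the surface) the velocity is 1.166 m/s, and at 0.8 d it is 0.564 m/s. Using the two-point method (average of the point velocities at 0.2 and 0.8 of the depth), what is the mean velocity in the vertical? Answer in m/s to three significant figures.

0.865 m/s

v̄ = (1.166 + 0.564) / 2 = 0.8650 m/s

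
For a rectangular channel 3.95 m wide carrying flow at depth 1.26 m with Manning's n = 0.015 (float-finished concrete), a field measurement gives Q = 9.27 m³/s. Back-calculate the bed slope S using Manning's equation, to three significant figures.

A = b·y = 3.95 × 1.26 = 4.977 m²
P = b + 2y = 3.95 + 2×1.26 = 6.470 m
R = A/P = 4.977/6.470 = 0.7692 m
S = (Q·n / (1·A·R^(2/3)))² = (9.27×0.015 / (1×4.977×0.8395))² = 0.001107

0.00111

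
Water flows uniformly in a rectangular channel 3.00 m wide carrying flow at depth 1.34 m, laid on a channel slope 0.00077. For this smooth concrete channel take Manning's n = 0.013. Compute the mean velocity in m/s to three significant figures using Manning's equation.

A = b·y = 3.00 × 1.34 = 4.020 m²
P = b + 2y = 3.00 + 2×1.34 = 5.680 m
R = A/P = 4.020/5.680 = 0.7077 m
Q = (1/n)·A·R^(2/3)·S^(1/2) = (1/0.013) × 4.020 × 0.7077^(2/3) × 0.00077^(1/2) = 6.815 m³/s
V = Q/A = 6.815/4.020 = 1.695 m/s

1.70 m/s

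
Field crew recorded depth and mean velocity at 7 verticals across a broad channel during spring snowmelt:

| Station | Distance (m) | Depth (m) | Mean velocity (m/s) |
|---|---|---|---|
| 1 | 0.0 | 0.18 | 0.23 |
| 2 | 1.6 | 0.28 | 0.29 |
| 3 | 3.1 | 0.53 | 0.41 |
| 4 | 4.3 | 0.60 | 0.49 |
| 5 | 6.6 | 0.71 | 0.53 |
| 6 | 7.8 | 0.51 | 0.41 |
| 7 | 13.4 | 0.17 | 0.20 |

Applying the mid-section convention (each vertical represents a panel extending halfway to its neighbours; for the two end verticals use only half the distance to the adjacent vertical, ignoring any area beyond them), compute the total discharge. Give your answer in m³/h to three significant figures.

8750 m³/h

w_1 = (1.6 − 0.0)/2 = 0.8 m; q_1 = 0.23 × 0.18 × 0.8 = 0.03312 m³/s
w_2 = (3.1 − 0.0)/2 = 1.55 m; q_2 = 0.29 × 0.28 × 1.55 = 0.1259 m³/s
w_3 = (4.3 − 1.6)/2 = 1.35 m; q_3 = 0.41 × 0.53 × 1.35 = 0.2934 m³/s
w_4 = (6.6 − 3.1)/2 = 1.75 m; q_4 = 0.49 × 0.60 × 1.75 = 0.5145 m³/s
w_5 = (7.8 − 4.3)/2 = 1.75 m; q_5 = 0.53 × 0.71 × 1.75 = 0.6585 m³/s
w_6 = (13.4 − 6.6)/2 = 3.4 m; q_6 = 0.41 × 0.51 × 3.4 = 0.7109 m³/s
w_7 = (13.4 − 7.8)/2 = 2.8 m; q_7 = 0.20 × 0.17 × 2.8 = 0.09520 m³/s
Q = Σ qᵢ = 2.432 m³/s
= 2.432 × 3600 = 8753 m³/h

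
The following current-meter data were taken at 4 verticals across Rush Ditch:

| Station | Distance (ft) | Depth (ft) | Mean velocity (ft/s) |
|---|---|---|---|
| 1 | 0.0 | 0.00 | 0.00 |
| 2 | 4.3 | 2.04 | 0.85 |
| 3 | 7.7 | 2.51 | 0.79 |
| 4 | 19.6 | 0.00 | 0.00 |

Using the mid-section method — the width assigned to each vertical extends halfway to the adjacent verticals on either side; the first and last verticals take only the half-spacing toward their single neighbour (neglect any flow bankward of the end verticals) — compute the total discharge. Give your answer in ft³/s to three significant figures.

w_2 = (7.7 − 0.0)/2 = 3.85 ft; q_2 = 0.85 × 2.04 × 3.85 = 6.676 ft³/s
w_3 = (19.6 − 4.3)/2 = 7.65 ft; q_3 = 0.79 × 2.51 × 7.65 = 15.17 ft³/s
Stations 1, 4 contribute zero (depth or velocity is 0).
Q = Σ qᵢ = 21.85 ft³/s

21.8 ft³/s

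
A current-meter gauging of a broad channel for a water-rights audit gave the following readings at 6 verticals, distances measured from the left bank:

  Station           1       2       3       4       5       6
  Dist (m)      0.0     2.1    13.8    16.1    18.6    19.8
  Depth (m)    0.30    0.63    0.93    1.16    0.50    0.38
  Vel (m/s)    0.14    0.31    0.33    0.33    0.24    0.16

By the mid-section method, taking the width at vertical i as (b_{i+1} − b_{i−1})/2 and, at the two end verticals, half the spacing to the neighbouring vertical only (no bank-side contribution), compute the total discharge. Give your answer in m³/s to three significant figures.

w_1 = (2.1 − 0.0)/2 = 1.05 m; q_1 = 0.14 × 0.30 × 1.05 = 0.04410 m³/s
w_2 = (13.8 − 0.0)/2 = 6.9 m; q_2 = 0.31 × 0.63 × 6.9 = 1.348 m³/s
w_3 = (16.1 − 2.1)/2 = 7 m; q_3 = 0.33 × 0.93 × 7 = 2.148 m³/s
w_4 = (18.6 − 13.8)/2 = 2.4 m; q_4 = 0.33 × 1.16 × 2.4 = 0.9187 m³/s
w_5 = (19.8 − 16.1)/2 = 1.85 m; q_5 = 0.24 × 0.50 × 1.85 = 0.2220 m³/s
w_6 = (19.8 − 18.6)/2 = 0.6 m; q_6 = 0.16 × 0.38 × 0.6 = 0.03648 m³/s
Q = Σ qᵢ = 4.717 m³/s

4.72 m³/s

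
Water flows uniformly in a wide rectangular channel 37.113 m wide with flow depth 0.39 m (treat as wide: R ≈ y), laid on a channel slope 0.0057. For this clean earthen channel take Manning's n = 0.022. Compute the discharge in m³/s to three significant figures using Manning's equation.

26.5 m³/s

A = b·y = 37.113 × 0.39 = 14.47 m²
Wide channel: R ≈ y = 0.39 m
Q = (1/n)·A·R^(2/3)·S^(1/2) = (1/0.022) × 14.47 × 0.3900^(2/3) × 0.0057^(1/2) = 26.51 m³/s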